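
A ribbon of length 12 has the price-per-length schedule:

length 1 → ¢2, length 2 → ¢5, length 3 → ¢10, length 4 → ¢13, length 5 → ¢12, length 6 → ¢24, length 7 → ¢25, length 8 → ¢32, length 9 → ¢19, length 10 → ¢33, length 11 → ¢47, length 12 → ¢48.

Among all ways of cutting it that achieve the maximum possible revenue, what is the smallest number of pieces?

2

Let r[k] be the best obtainable value from length k. For each k, try every first piece i and keep the best of price[i] + r[k−i].
r[1] = 2
r[2] = max(2+2, 5+0) = 5
r[3] = max(2+5, 5+2, 10+0) = 10
r[4] = max(2+10, 5+5, 10+2, 13+0) = 13
r[5] = max(2+13, 5+10, 10+5, 13+2, 12+0) = 15
r[6] = max(2+15, 5+13, 10+10, 13+5, 12+2, 24+0) = 24
r[7] = max(2+24, 5+15, 10+13, …, 24+2, 25+0) = 26
r[8] = max(2+26, 5+24, 10+15, …, 25+2, 32+0) = 32
r[9] = max(2+32, 5+26, 10+24, …, 32+2, 19+0) = 34
r[10] = max(2+34, 5+32, 10+26, …, 19+2, 33+0) = 37
r[11] = max(2+37, 5+34, 10+32, …, 33+2, 47+0) = 47
r[12] = max(2+47, 5+37, 10+34, …, 47+2, 48+0) = 49
Maximum revenue is ¢49.
Now minimize piece count subject to staying optimal: for each k, pieces[k] = 1 + min over i with p[i]+r[k−i]=r[k] of pieces[k−i].
pieces[9] = 2
pieces[10] = 2
pieces[11] = 1
pieces[12] = 2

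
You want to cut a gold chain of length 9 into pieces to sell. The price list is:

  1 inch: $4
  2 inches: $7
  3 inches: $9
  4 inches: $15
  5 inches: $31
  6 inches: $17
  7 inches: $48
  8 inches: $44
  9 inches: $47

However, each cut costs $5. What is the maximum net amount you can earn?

50

Let v[k] be the best obtainable value from length k. For each k, try every first piece i and keep the best of price[i] + v[k−i] minus the 5 cut fee when i<k.
v[1] = 4
v[2] = 7
v[3] = 9
v[4] = 15
v[5] = 31
v[6] = 30  (first piece 1, then v[5]=31)
v[7] = 48
v[8] = 47  (first piece 1, then v[7]=48)
v[9] = 50  (first piece 2, then v[7]=48)
One optimal plan: pieces 7 + 2 (1 cut) → $55 − $5 = $50.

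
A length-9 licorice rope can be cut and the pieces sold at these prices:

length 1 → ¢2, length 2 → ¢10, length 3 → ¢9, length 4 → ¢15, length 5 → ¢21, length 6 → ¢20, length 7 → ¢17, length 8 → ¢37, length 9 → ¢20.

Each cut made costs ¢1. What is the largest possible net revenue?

39

Let net[k] be the best obtainable value from length k. For each k, try every first piece i and keep the best of price[i] + net[k−i] minus the 1 cut fee when i<k.
net[1] = 2
net[2] = 10
net[3] = 11  (first piece 1, then net[2]=10)
net[4] = 19  (first piece 2, then net[2]=10)
net[5] = 21
net[6] = 28  (first piece 2, then net[4]=19)
net[7] = 30  (first piece 2, then net[5]=21)
net[8] = 37  (first piece 2, then net[6]=28)
net[9] = 39  (first piece 2, then net[7]=30)
One optimal plan: pieces 5 + 2 + 2 (2 cuts) → ¢41 − ¢2 = ¢39.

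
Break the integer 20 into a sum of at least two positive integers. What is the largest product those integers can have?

1458

Define m[k] = max over 1≤i<k of i · max(k−i, m[k−i]); the inner max lets the remainder stay uncut if that's better.
m[2] = 1·max(1,0) = 1·1 = 1
m[3] = max(1·2, 2·1) = 2
m[4] = max(1·3, 2·2, 3·1) = 4
m[5] = max(1·4, 2·3, 3·2, 4·1) = 6
m[6] = max(1·6, 2·4, 3·3, 4·2, 5·1) = 9
m[7] = max(1·9, 2·6, 3·4, 4·3, 5·2, 6·1) = 12
m[8] = max(1·12, 2·9, 3·6, …, 6·2, 7·1) = 18
m[9] = max(1·18, 2·12, 3·9, …, 7·2, 8·1) = 27
m[10] = max(1·27, 2·18, 3·12, …, 8·2, 9·1) = 36
m[11] = max(1·36, 2·27, 3·18, …, 9·2, 10·1) = 54
m[12] = max(1·54, 2·36, 3·27, …, 10·2, 11·1) = 81
m[13] = max(1·81, 2·54, 3·36, …, 11·2, 12·1) = 108
m[14] = max(1·108, 2·81, 3·54, …, 12·2, 13·1) = 162
m[15] = max(1·162, 2·108, 3·81, …, 13·2, 14·1) = 243
m[16] = max(1·243, 2·162, 3·108, …, 14·2, 15·1) = 324
m[17] = max(1·324, 2·243, 3·162, …, 15·2, 16·1) = 486
m[18] = max(1·486, 2·324, 3·243, …, 16·2, 17·1) = 729
m[19] = max(1·729, 2·486, 3·324, …, 17·2, 18·1) = 972
m[20] = max(1·972, 2·729, 3·486, …, 18·2, 19·1) = 1458
One optimal split: 3 + 3 + 3 + 3 + 3 + 3 + 2; product 3·3·3·3·3·3·2 = 1458.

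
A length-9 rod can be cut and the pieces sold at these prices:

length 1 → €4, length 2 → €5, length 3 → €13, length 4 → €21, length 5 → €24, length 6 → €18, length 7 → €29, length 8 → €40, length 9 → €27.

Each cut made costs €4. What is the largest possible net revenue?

Consider every possible first cut. v[k] is the best of p[i]+v[k−i] over all sellable i≤k, charging 4 whenever i<k.
v[1] = 4
v[2] = max(4+4-4, 5+0) = 5
v[3] = max(4+5-4, 5+4-4, 13+0) = 13
v[4] = max(4+13-4, 5+5-4, 13+4-4, 21+0) = 21
v[5] = max(4+21-4, 5+13-4, 13+5-4, 21+4-4, 24+0) = 24
v[6] = max(4+24-4, 5+21-4, 13+13-4, 21+5-4, 24+4-4, 18+0) = 24
v[7] = max(4+24-4, 5+24-4, 13+21-4, …, 18+4-4, 29+0) = 30
v[8] = max(4+30-4, 5+24-4, 13+24-4, …, 29+4-4, 40+0) = 40
v[9] = max(4+40-4, 5+30-4, 13+24-4, …, 40+4-4, 27+0) = 41
One optimal plan: pieces 5 + 4 (1 cut) → €45 − €4 = €41.

41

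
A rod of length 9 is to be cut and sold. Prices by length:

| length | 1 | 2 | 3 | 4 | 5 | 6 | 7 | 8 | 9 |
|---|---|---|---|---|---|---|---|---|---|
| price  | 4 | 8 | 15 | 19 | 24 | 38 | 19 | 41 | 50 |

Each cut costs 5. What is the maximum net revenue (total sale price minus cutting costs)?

Let net[k] be the best obtainable value from length k. For each k, try every first piece i and keep the best of price[i] + net[k−i] minus the 5 cut fee when i<k.
net[1] = 4
net[2] = 8
net[3] = 15
net[4] = 19
net[5] = 24
net[6] = 38
net[7] = 37  (first piece 1, then net[6]=38)
net[8] = 41  (first piece 2, then net[6]=38)
net[9] = 50
Best is to make no cuts and sell whole for 50.

50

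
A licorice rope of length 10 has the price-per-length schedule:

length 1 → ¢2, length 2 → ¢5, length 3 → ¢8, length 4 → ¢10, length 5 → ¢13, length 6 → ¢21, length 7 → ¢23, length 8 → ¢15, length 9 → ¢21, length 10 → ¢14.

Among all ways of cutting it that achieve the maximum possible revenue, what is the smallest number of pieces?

Build r[k] bottom-up: r[k] = max over allowed piece i of (p[i] + r[k−i]).
r[1] = 2
r[2] = 5
r[3] = 8
r[4] = 10  (first piece 1, then r[3]=8)
r[5] = 13  (first piece 2, then r[3]=8)
r[6] = 21
r[7] = 23  (first piece 1, then r[6]=21)
r[8] = 26  (first piece 2, then r[6]=21)
r[9] = 29  (first piece 3, then r[6]=21)
r[10] = 31  (first piece 1, then r[9]=29)
Maximum revenue is ¢31.
Now minimize piece count subject to staying optimal: for each k, pieces[k] = 1 + min over i with p[i]+r[k−i]=r[k] of pieces[k−i].
pieces[7] = 1
pieces[8] = 2
pieces[9] = 2
pieces[10] = 2

2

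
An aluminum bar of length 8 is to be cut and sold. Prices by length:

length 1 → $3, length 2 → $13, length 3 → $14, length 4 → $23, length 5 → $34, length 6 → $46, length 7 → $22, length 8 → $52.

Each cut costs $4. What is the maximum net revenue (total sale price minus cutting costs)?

Consider every possible first cut. v[k] is the best of p[i]+v[k−i] over all sellable i≤k, charging 4 whenever i<k.
v[1] = 3
v[2] = max(3+3-4, 13+0) = 13
v[3] = max(3+13-4, 13+3-4, 14+0) = 14
v[4] = max(3+14-4, 13+13-4, 14+3-4, 23+0) = 23
v[5] = max(3+23-4, 13+14-4, 14+13-4, 23+3-4, 34+0) = 34
v[6] = max(3+34-4, 13+23-4, 14+14-4, 23+13-4, 34+3-4, 46+0) = 46
v[7] = max(3+46-4, 13+34-4, 14+23-4, …, 46+3-4, 22+0) = 45
v[8] = max(3+45-4, 13+46-4, 14+34-4, …, 22+3-4, 52+0) = 55
One optimal plan: pieces 6 + 2 (1 cut) → $59 − $4 = $55.

55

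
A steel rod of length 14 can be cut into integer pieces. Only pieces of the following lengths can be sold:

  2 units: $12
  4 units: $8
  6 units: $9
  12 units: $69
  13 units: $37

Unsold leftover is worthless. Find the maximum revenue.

84

Consider every possible first cut. best[k] is the best of p[i]+best[k−i] over all sellable i≤k.
best[1] = 0
best[2] = 12
best[3] = 12
best[4] = max(12+12, 8+0) = 24
best[5] = max(12+12, 8+0) = 24
best[6] = max(12+24, 8+12, 9+0) = 36
best[7] = max(12+24, 8+12, 9+0) = 36
best[8] = max(12+36, 8+24, 9+12) = 48
best[9] = max(12+36, 8+24, 9+12) = 48
best[10] = max(12+48, 8+36, 9+24) = 60
best[11] = max(12+48, 8+36, 9+24) = 60
best[12] = max(12+60, 8+48, 9+36, 69+0) = 72
best[13] = max(12+60, 8+48, 9+36, 69+0, 37+0) = 72
best[14] = max(12+72, 8+60, 9+48, 69+12, 37+0) = 84
One optimal cutting: 2 + 2 + 2 + 2 + 2 + 2 + 2 → $84.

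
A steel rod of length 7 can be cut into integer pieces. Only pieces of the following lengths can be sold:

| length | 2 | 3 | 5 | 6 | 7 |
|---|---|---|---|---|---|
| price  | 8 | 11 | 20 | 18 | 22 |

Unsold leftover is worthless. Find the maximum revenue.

28

Let f[k] be the best obtainable value from length k. For each k, try every first piece i and keep the best of price[i] + f[k−i].
f[1] = 0
f[2] = 8
f[3] = 11
f[4] = 16  (first piece 2, then f[2]=8)
f[5] = 20
f[6] = 24  (first piece 2, then f[4]=16)
f[7] = 28  (first piece 2, then f[5]=20)
One optimal cutting: 5 + 2 → $28.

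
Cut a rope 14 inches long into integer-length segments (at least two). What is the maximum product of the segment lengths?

162

Define f[k] = max over 1≤i<k of i · max(k−i, f[k−i]); the inner max lets the remainder stay uncut if that's better.
Small cases: f[2]=1, f[3]=2, f[4]=4, f[5]=6, f[6]=9.
f[7] = 2×max(5,6) = 2×6 = 12
f[8] = 2×max(6,9) = 2×9 = 18
f[9] = 3×max(6,9) = 3×9 = 27
f[10] = 2×max(8,18) = 2×18 = 36
f[11] = 2×max(9,27) = 2×27 = 54
f[12] = 3×max(9,27) = 3×27 = 81
f[13] = 2×max(11,54) = 2×54 = 108
f[14] = 2×max(12,81) = 2×81 = 162
One optimal split: 3 + 3 + 3 + 3 + 2; product 3×3×3×3×2 = 162.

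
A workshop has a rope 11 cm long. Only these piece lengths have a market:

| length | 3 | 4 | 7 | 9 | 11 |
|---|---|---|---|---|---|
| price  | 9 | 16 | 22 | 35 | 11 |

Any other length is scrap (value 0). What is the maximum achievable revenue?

41

Consider every possible first cut. f[k] is the best of p[i]+f[k−i] over all sellable i≤k.
f[1] = 0
f[2] = 0
f[3] = 9
f[4] = 16
f[5] = 16
f[6] = 18  (first piece 3, then f[3]=9)
f[7] = 25  (first piece 3, then f[4]=16)
f[8] = 32  (first piece 4, then f[4]=16)
f[9] = 35
f[10] = 35
f[11] = 41  (first piece 3, then f[8]=32)
One optimal cutting: 4 + 4 + 3 → 41.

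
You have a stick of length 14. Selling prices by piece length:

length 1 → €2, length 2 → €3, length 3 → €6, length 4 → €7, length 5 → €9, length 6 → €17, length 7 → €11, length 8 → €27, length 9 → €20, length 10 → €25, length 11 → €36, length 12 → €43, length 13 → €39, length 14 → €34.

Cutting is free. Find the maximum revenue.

Build R[k] bottom-up: R[k] = max over allowed piece i of (p[i] + R[k−i]).
R[1] = 2
R[2] = 4  (first piece 1, then R[1]=2)
R[3] = 6  (first piece 1, then R[2]=4)
R[4] = 8  (first piece 1, then R[3]=6)
R[5] = 10  (first piece 1, then R[4]=8)
R[6] = 17
R[7] = 19  (first piece 1, then R[6]=17)
R[8] = 27
R[9] = 29  (first piece 1, then R[8]=27)
R[10] = 31  (first piece 1, then R[9]=29)
R[11] = 36
R[12] = 43
R[13] = 45  (first piece 1, then R[12]=43)
R[14] = 47  (first piece 1, then R[13]=45)
One optimal cutting: 12 + 1 + 1 → €43 + €2 + €2 = €47.

47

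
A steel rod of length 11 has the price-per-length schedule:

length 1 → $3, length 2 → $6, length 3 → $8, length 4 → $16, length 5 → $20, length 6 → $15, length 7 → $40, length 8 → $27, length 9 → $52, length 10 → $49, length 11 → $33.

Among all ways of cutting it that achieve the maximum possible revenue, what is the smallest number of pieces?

Consider every possible first cut. r[k] is the best of p[i]+r[k−i] over all sellable i≤k.
r[1] = 3
r[2] = max(3+3, 6+0) = 6
r[3] = max(3+6, 6+3, 8+0) = 9
r[4] = max(3+9, 6+6, 8+3, 16+0) = 16
r[5] = max(3+16, 6+9, 8+6, 16+3, 20+0) = 20
r[6] = max(3+20, 6+16, 8+9, 16+6, 20+3, 15+0) = 23
r[7] = max(3+23, 6+20, 8+16, …, 15+3, 40+0) = 40
r[8] = max(3+40, 6+23, 8+20, …, 40+3, 27+0) = 43
r[9] = max(3+43, 6+40, 8+23, …, 27+3, 52+0) = 52
r[10] = max(3+52, 6+43, 8+40, …, 52+3, 49+0) = 55
r[11] = max(3+55, 6+52, 8+43, …, 49+3, 33+0) = 58
Maximum revenue is $58.
Now minimize piece count subject to staying optimal: for each k, pieces[k] = 1 + min over i with p[i]+r[k−i]=r[k] of pieces[k−i].
pieces[8] = 2
pieces[9] = 1
pieces[10] = 2
pieces[11] = 2

2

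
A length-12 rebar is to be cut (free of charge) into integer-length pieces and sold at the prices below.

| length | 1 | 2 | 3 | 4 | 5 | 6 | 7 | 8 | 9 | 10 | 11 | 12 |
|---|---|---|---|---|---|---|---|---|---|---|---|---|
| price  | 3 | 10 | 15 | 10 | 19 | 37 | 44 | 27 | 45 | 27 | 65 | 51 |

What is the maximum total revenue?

74

Let r[k] be the best obtainable value from length k. For each k, try every first piece i and keep the best of price[i] + r[k−i].
r[1] = 3
r[2] = max(3+3, 10+0) = 10
r[3] = max(3+10, 10+3, 15+0) = 15
r[4] = max(3+15, 10+10, 15+3, 10+0) = 20
r[5] = max(3+20, 10+15, 15+10, 10+3, 19+0) = 25
r[6] = max(3+25, 10+20, 15+15, 10+10, 19+3, 37+0) = 37
r[7] = max(3+37, 10+25, 15+20, …, 37+3, 44+0) = 44
r[8] = max(3+44, 10+37, 15+25, …, 44+3, 27+0) = 47
r[9] = max(3+47, 10+44, 15+37, …, 27+3, 45+0) = 54
r[10] = max(3+54, 10+47, 15+44, …, 45+3, 27+0) = 59
r[11] = max(3+59, 10+54, 15+47, …, 27+3, 65+0) = 65
r[12] = max(3+65, 10+59, 15+54, …, 65+3, 51+0) = 74
One optimal cutting: 6 + 6 → ₹37 + ₹37 = ₹74.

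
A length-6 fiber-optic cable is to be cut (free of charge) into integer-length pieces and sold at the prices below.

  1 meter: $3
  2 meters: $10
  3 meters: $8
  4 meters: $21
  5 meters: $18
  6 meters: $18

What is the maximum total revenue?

Consider every possible first cut. best[k] is the best of p[i]+best[k−i] over all sellable i≤k.
best[1] = 3
best[2] = max(3+3, 10+0) = 10
best[3] = max(3+10, 10+3, 8+0) = 13
best[4] = max(3+13, 10+10, 8+3, 21+0) = 21
best[5] = max(3+21, 10+13, 8+10, 21+3, 18+0) = 24
best[6] = max(3+24, 10+21, 8+13, 21+10, 18+3, 18+0) = 31
One optimal cutting: 4 + 2 → $21 + $10 = $31.

31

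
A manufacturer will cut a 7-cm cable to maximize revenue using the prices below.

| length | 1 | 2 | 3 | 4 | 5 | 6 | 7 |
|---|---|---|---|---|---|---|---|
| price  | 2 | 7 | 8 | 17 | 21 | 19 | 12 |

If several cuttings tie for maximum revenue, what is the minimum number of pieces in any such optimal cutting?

Consider every possible first cut. r[k] is the best of p[i]+r[k−i] over all sellable i≤k.
r[1] = 2
r[2] = max(2+2, 7+0) = 7
r[3] = max(2+7, 7+2, 8+0) = 9
r[4] = max(2+9, 7+7, 8+2, 17+0) = 17
r[5] = max(2+17, 7+9, 8+7, 17+2, 21+0) = 21
r[6] = max(2+21, 7+17, 8+9, 17+7, 21+2, 19+0) = 24
r[7] = max(2+24, 7+21, 8+17, …, 19+2, 12+0) = 28
Maximum revenue is €28.
Now minimize piece count subject to staying optimal: for each k, pieces[k] = 1 + min over i with p[i]+r[k−i]=r[k] of pieces[k−i].
pieces[4] = 1
pieces[5] = 1
pieces[6] = 2
pieces[7] = 2

2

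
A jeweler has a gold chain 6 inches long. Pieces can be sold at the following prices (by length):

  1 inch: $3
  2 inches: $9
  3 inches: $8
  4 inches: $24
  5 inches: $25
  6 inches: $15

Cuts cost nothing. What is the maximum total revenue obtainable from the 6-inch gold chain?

33

Let r[k] be the best obtainable value from length k. For each k, try every first piece i and keep the best of price[i] + r[k−i].
r[1] = 3
r[2] = max(3+3, 9+0) = 9
r[3] = max(3+9, 9+3, 8+0) = 12
r[4] = max(3+12, 9+9, 8+3, 24+0) = 24
r[5] = max(3+24, 9+12, 8+9, 24+3, 25+0) = 27
r[6] = max(3+27, 9+24, 8+12, 24+9, 25+3, 15+0) = 33
One optimal cutting: 4 + 2 → $24 + $9 = $33.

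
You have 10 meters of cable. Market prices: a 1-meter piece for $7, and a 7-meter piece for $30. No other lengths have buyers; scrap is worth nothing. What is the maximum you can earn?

70

Let best[k] be the best obtainable value from length k. For each k, try every first piece i and keep the best of price[i] + best[k−i].
best[1] = 7
best[2] = 14  (first piece 1, then best[1]=7)
best[3] = 21  (first piece 1, then best[2]=14)
best[4] = 28  (first piece 1, then best[3]=21)
best[5] = 35  (first piece 1, then best[4]=28)
best[6] = 42  (first piece 1, then best[5]=35)
best[7] = 49  (first piece 1, then best[6]=42)
best[8] = 56  (first piece 1, then best[7]=49)
best[9] = 63  (first piece 1, then best[8]=56)
best[10] = 70  (first piece 1, then best[9]=63)
One optimal cutting: 1 + 1 + 1 + 1 + 1 + 1 + 1 + 1 + 1 + 1 → $70.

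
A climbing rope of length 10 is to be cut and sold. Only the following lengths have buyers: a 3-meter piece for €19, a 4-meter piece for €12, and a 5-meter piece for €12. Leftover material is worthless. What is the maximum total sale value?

57

Consider every possible first cut. best[k] is the best of p[i]+best[k−i] over all sellable i≤k.
best[1] = 0
best[2] = 0
best[3] = 19
best[4] = max(19+0, 12+0) = 19
best[5] = max(19+0, 12+0, 12+0) = 19
best[6] = max(19+19, 12+0, 12+0) = 38
best[7] = max(19+19, 12+19, 12+0) = 38
best[8] = max(19+19, 12+19, 12+19) = 38
best[9] = max(19+38, 12+19, 12+19) = 57
best[10] = max(19+38, 12+38, 12+19) = 57
One optimal cutting: pieces 3 + 3 + 3 with 1 meter of scrap → €57.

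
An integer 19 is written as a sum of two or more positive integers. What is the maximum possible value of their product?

Fill m[k] for k=2..19: at each k try every first piece i and multiply by the better of (k−i) uncut or m[k−i].
m[2] = 1×max(1,0) = 1×1 = 1
m[3] = max(1×2, 2×1) = 2
m[4] = max(1×3, 2×2, 3×1) = 4
m[5] = max(1×4, 2×3, 3×2, 4×1) = 6
m[6] = max(1×6, 2×4, 3×3, 4×2, 5×1) = 9
m[7] = max(1×9, 2×6, 3×4, 4×3, 5×2, 6×1) = 12
m[8] = max(1×12, 2×9, 3×6, …, 6×2, 7×1) = 18
m[9] = max(1×18, 2×12, 3×9, …, 7×2, 8×1) = 27
m[10] = max(1×27, 2×18, 3×12, …, 8×2, 9×1) = 36
m[11] = max(1×36, 2×27, 3×18, …, 9×2, 10×1) = 54
m[12] = max(1×54, 2×36, 3×27, …, 10×2, 11×1) = 81
m[13] = max(1×81, 2×54, 3×36, …, 11×2, 12×1) = 108
m[14] = max(1×108, 2×81, 3×54, …, 12×2, 13×1) = 162
m[15] = max(1×162, 2×108, 3×81, …, 13×2, 14×1) = 243
m[16] = max(1×243, 2×162, 3×108, …, 14×2, 15×1) = 324
m[17] = max(1×324, 2×243, 3×162, …, 15×2, 16×1) = 486
m[18] = max(1×486, 2×324, 3×243, …, 16×2, 17×1) = 729
m[19] = max(1×729, 2×486, 3×324, …, 17×2, 18×1) = 972
One optimal split: 3 + 3 + 3 + 3 + 3 + 2 + 2; product 3×3×3×3×3×2×2 = 972.

972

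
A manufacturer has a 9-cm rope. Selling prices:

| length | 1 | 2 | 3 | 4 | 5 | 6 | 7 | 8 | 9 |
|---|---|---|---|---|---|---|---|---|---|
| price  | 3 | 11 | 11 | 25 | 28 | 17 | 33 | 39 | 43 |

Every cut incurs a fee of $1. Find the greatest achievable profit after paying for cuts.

52

Consider every possible first cut. net[k] is the best of p[i]+net[k−i] over all sellable i≤k, charging 1 whenever i<k.
net[1] = 3
net[2] = max(3+3-1, 11+0) = 11
net[3] = max(3+11-1, 11+3-1, 11+0) = 13
net[4] = max(3+13-1, 11+11-1, 11+3-1, 25+0) = 25
net[5] = max(3+25-1, 11+13-1, 11+11-1, 25+3-1, 28+0) = 28
net[6] = max(3+28-1, 11+25-1, 11+13-1, 25+11-1, 28+3-1, 17+0) = 35
net[7] = max(3+35-1, 11+28-1, 11+25-1, …, 17+3-1, 33+0) = 38
net[8] = max(3+38-1, 11+35-1, 11+28-1, …, 33+3-1, 39+0) = 49
net[9] = max(3+49-1, 11+38-1, 11+35-1, …, 39+3-1, 43+0) = 52
One optimal plan: pieces 5 + 4 (1 cut) → $53 − $1 = $52.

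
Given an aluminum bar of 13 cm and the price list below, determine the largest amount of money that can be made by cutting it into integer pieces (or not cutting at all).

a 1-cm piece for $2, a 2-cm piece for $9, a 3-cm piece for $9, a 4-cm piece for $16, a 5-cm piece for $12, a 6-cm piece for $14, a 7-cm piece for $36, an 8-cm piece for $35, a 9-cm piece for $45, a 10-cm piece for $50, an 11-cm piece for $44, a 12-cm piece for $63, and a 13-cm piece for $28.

Consider every possible first cut. best[k] is the best of p[i]+best[k−i] over all sellable i≤k.
best[1] = 2
best[2] = 9
best[3] = 11  (first piece 1, then best[2]=9)
best[4] = 18  (first piece 2, then best[2]=9)
best[5] = 20  (first piece 1, then best[4]=18)
best[6] = 27  (first piece 2, then best[4]=18)
best[7] = 36
best[8] = 38  (first piece 1, then best[7]=36)
best[9] = 45  (first piece 2, then best[7]=36)
best[10] = 50
best[11] = 54  (first piece 2, then best[9]=45)
best[12] = 63
best[13] = 65  (first piece 1, then best[12]=63)
One optimal cutting: 12 + 1 → $63 + $2 = $65.

65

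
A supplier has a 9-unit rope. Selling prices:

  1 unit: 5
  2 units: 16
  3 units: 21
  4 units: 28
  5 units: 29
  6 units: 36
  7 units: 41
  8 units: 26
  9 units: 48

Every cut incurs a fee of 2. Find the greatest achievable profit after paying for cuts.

Consider every possible first cut. v[k] is the best of p[i]+v[k−i] over all sellable i≤k, charging 2 whenever i<k.
v[1] = 5
v[2] = max(5+5-2, 16+0) = 16
v[3] = max(5+16-2, 16+5-2, 21+0) = 21
v[4] = max(5+21-2, 16+16-2, 21+5-2, 28+0) = 30
v[5] = max(5+30-2, 16+21-2, 21+16-2, 28+5-2, 29+0) = 35
v[6] = max(5+35-2, 16+30-2, 21+21-2, 28+16-2, 29+5-2, 36+0) = 44
v[7] = max(5+44-2, 16+35-2, 21+30-2, …, 36+5-2, 41+0) = 49
v[8] = max(5+49-2, 16+44-2, 21+35-2, …, 41+5-2, 26+0) = 58
v[9] = max(5+58-2, 16+49-2, 21+44-2, …, 26+5-2, 48+0) = 63
One optimal plan: pieces 3 + 2 + 2 + 2 (3 cuts) → 69 − 6 = 63.

63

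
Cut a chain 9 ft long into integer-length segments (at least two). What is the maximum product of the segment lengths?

Define prod[k] = max over 1≤i<k of i · max(k−i, prod[k−i]); the inner max lets the remainder stay uncut if that's better.
prod[2] = 1·max(1,0) = 1·1 = 1
prod[3] = 1·max(2,1) = 1·2 = 2
prod[4] = 2·max(2,1) = 2·2 = 4
prod[5] = 2·max(3,2) = 2·3 = 6
prod[6] = 3·max(3,2) = 3·3 = 9
prod[7] = 2·max(5,6) = 2·6 = 12
prod[8] = 2·max(6,9) = 2·9 = 18
prod[9] = 3·max(6,9) = 3·9 = 27
One optimal split: 3 + 3 + 3; product 3·3·3 = 27.

27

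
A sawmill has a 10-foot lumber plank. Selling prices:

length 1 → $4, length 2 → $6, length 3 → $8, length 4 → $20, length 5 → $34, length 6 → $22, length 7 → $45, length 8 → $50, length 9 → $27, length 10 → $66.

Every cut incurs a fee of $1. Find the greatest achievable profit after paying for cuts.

Consider every possible first cut. v[k] is the best of p[i]+v[k−i] over all sellable i≤k, charging 1 whenever i<k.
v[1] = 4
v[2] = max(4+4-1, 6+0) = 7
v[3] = max(4+7-1, 6+4-1, 8+0) = 10
v[4] = max(4+10-1, 6+7-1, 8+4-1, 20+0) = 20
v[5] = max(4+20-1, 6+10-1, 8+7-1, 20+4-1, 34+0) = 34
v[6] = max(4+34-1, 6+20-1, 8+10-1, 20+7-1, 34+4-1, 22+0) = 37
v[7] = max(4+37-1, 6+34-1, 8+20-1, …, 22+4-1, 45+0) = 45
v[8] = max(4+45-1, 6+37-1, 8+34-1, …, 45+4-1, 50+0) = 50
v[9] = max(4+50-1, 6+45-1, 8+37-1, …, 50+4-1, 27+0) = 53
v[10] = max(4+53-1, 6+50-1, 8+45-1, …, 27+4-1, 66+0) = 67
One optimal plan: pieces 5 + 5 (1 cut) → $68 − $1 = $67.

67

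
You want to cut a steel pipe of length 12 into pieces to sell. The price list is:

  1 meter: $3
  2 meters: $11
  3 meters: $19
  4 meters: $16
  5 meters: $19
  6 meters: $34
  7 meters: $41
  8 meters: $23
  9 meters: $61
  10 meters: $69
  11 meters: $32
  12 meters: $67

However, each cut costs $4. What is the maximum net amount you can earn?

76

Consider every possible first cut. net[k] is the best of p[i]+net[k−i] over all sellable i≤k, charging 4 whenever i<k.
net[1] = 3
net[2] = 11
net[3] = 19
net[4] = 18  (first piece 1, then net[3]=19)
net[5] = 26  (first piece 2, then net[3]=19)
net[6] = 34  (first piece 3, then net[3]=19)
net[7] = 41
net[8] = 41  (first piece 2, then net[6]=34)
net[9] = 61
net[10] = 69
net[11] = 68  (first piece 1, then net[10]=69)
net[12] = 76  (first piece 2, then net[10]=69)
One optimal plan: pieces 10 + 2 (1 cut) → $80 − $4 = $76.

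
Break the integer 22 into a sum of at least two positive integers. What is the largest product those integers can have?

Fill f[k] for k=2..22: at each k try every first piece i and multiply by the better of (k−i) uncut or f[k−i].
f[2] = 1*max(1,0) = 1*1 = 1
f[3] = 1*max(2,1) = 1*2 = 2
f[4] = 2*max(2,1) = 2*2 = 4
f[5] = 2*max(3,2) = 2*3 = 6
f[6] = 3*max(3,2) = 3*3 = 9
f[7] = 2*max(5,6) = 2*6 = 12
f[8] = 2*max(6,9) = 2*9 = 18
f[9] = 3*max(6,9) = 3*9 = 27
f[10] = 2*max(8,18) = 2*18 = 36
f[11] = 2*max(9,27) = 2*27 = 54
f[12] = 3*max(9,27) = 3*27 = 81
f[13] = 2*max(11,54) = 2*54 = 108
f[14] = 2*max(12,81) = 2*81 = 162
f[15] = 3*max(12,81) = 3*81 = 243
f[16] = 2*max(14,162) = 2*162 = 324
f[17] = 2*max(15,243) = 2*243 = 486
f[18] = 3*max(15,243) = 3*243 = 729
f[19] = 2*max(17,486) = 2*486 = 972
f[20] = 2*max(18,729) = 2*729 = 1458
f[21] = 3*max(18,729) = 3*729 = 2187
f[22] = 2*max(20,1458) = 2*1458 = 2916
One optimal split: 3 + 3 + 3 + 3 + 3 + 3 + 2 + 2; product 3*3*3*3*3*3*2*2 = 2916.

2916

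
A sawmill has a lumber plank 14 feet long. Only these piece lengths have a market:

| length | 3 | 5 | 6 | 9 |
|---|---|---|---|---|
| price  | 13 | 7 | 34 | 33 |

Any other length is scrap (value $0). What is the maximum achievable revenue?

68

Build f[k] bottom-up: f[k] = max over allowed piece i of (p[i] + f[k−i]).
f[1] = 0
f[2] = 0
f[3] = 13
f[4] = 13
f[5] = 13
f[6] = 34
f[7] = 34
f[8] = 34
f[9] = 47  (first piece 3, then f[6]=34)
f[10] = 47
f[11] = 47
f[12] = 68  (first piece 6, then f[6]=34)
f[13] = 68
f[14] = 68
One optimal cutting: pieces 6 + 6 with 2 feet of scrap → $68.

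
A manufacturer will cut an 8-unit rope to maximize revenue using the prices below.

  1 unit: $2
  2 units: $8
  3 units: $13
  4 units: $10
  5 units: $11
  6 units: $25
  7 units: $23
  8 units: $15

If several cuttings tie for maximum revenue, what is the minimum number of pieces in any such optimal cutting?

Build r[k] bottom-up: r[k] = max over allowed piece i of (p[i] + r[k−i]).
r[1] = 2
r[2] = max(2+2, 8+0) = 8
r[3] = max(2+8, 8+2, 13+0) = 13
r[4] = max(2+13, 8+8, 13+2, 10+0) = 16
r[5] = max(2+16, 8+13, 13+8, 10+2, 11+0) = 21
r[6] = max(2+21, 8+16, 13+13, 10+8, 11+2, 25+0) = 26
r[7] = max(2+26, 8+21, 13+16, …, 25+2, 23+0) = 29
r[8] = max(2+29, 8+26, 13+21, …, 23+2, 15+0) = 34
Maximum revenue is $34.
Now minimize piece count subject to staying optimal: for each k, pieces[k] = 1 + min over i with p[i]+r[k−i]=r[k] of pieces[k−i].
pieces[5] = 2
pieces[6] = 2
pieces[7] = 3
pieces[8] = 3

3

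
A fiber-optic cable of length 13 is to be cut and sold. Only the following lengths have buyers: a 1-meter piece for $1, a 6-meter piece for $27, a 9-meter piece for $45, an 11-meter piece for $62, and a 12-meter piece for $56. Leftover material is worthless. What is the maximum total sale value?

64

Build f[k] bottom-up: f[k] = max over allowed piece i of (p[i] + f[k−i]).
f[1] = 1
f[2] = 2  (first piece 1, then f[1]=1)
f[3] = 3  (first piece 1, then f[2]=2)
f[4] = 4  (first piece 1, then f[3]=3)
f[5] = 5  (first piece 1, then f[4]=4)
f[6] = max(1+5, 27+0) = 27
f[7] = max(1+27, 27+1) = 28
f[8] = max(1+28, 27+2) = 29
f[9] = max(1+29, 27+3, 45+0) = 45
f[10] = max(1+45, 27+4, 45+1) = 46
f[11] = max(1+46, 27+5, 45+2, 62+0) = 62
f[12] = max(1+62, 27+27, 45+3, 62+1, 56+0) = 63
f[13] = max(1+63, 27+28, 45+4, 62+2, 56+1) = 64
One optimal cutting: 11 + 1 + 1 → $64.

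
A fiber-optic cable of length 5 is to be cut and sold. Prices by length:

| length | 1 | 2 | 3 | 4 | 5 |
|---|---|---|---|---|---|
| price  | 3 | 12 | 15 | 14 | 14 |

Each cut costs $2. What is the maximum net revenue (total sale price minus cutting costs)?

Build net[k] bottom-up: net[k] = max over allowed piece i of (p[i] + net[k−i]) − 2 per cut.
net[1] = 3
net[2] = 12
net[3] = 15
net[4] = 22  (first piece 2, then net[2]=12)
net[5] = 25  (first piece 2, then net[3]=15)
One optimal plan: pieces 3 + 2 (1 cut) → $27 − $2 = $25.

25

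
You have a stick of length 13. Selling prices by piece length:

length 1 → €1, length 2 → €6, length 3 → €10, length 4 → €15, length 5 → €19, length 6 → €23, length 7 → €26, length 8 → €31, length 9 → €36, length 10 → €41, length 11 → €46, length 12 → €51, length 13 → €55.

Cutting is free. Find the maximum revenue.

55

Build v[k] bottom-up: v[k] = max over allowed piece i of (p[i] + v[k−i]).
v[1] = 1
v[2] = 6
v[3] = 10
v[4] = 15
v[5] = 19
v[6] = 23
v[7] = 26
v[8] = 31
v[9] = 36
v[10] = 41
v[11] = 46
v[12] = 51
v[13] = 55
Best is to sell the whole 13-cm piece uncut for €55.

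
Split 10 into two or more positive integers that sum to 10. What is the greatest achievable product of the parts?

36

Let prod[k] be the best product for length k (with at least one cut). For each first piece i, the rest contributes max(k−i, prod[k−i]).
prod[2] = 1×max(1,0) = 1×1 = 1
prod[3] = 1×max(2,1) = 1×2 = 2
prod[4] = 2×max(2,1) = 2×2 = 4
prod[5] = 2×max(3,2) = 2×3 = 6
prod[6] = 3×max(3,2) = 3×3 = 9
prod[7] = 2×max(5,6) = 2×6 = 12
prod[8] = 2×max(6,9) = 2×9 = 18
prod[9] = 3×max(6,9) = 3×9 = 27
prod[10] = 2×max(8,18) = 2×18 = 36
One optimal split: 3 + 3 + 2 + 2; product 3×3×2×2 = 36.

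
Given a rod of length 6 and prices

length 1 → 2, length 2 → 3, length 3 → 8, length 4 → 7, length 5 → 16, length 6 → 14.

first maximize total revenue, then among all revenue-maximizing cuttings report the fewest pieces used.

2

Consider every possible first cut. r[k] is the best of p[i]+r[k−i] over all sellable i≤k.
r[1] = 2
r[2] = max(2+2, 3+0) = 4
r[3] = max(2+4, 3+2, 8+0) = 8
r[4] = max(2+8, 3+4, 8+2, 7+0) = 10
r[5] = max(2+10, 3+8, 8+4, 7+2, 16+0) = 16
r[6] = max(2+16, 3+10, 8+8, 7+4, 16+2, 14+0) = 18
Maximum revenue is 18.
Now minimize piece count subject to staying optimal: for each k, pieces[k] = 1 + min over i with p[i]+r[k−i]=r[k] of pieces[k−i].
pieces[3] = 1
pieces[4] = 2
pieces[5] = 1
pieces[6] = 2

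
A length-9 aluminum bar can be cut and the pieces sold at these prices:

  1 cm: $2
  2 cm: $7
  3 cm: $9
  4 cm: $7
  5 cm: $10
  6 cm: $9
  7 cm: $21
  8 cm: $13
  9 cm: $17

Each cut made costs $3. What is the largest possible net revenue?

Let net[k] be the best obtainable value from length k. For each k, try every first piece i and keep the best of price[i] + net[k−i] minus the 3 cut fee when i<k.
net[1] = 2
net[2] = max(2+2-3, 7+0) = 7
net[3] = max(2+7-3, 7+2-3, 9+0) = 9
net[4] = max(2+9-3, 7+7-3, 9+2-3, 7+0) = 11
net[5] = max(2+11-3, 7+9-3, 9+7-3, 7+2-3, 10+0) = 13
net[6] = max(2+13-3, 7+11-3, 9+9-3, 7+7-3, 10+2-3, 9+0) = 15
net[7] = max(2+15-3, 7+13-3, 9+11-3, …, 9+2-3, 21+0) = 21
net[8] = max(2+21-3, 7+15-3, 9+13-3, …, 21+2-3, 13+0) = 20
net[9] = max(2+20-3, 7+21-3, 9+15-3, …, 13+2-3, 17+0) = 25
One optimal plan: pieces 7 + 2 (1 cut) → $28 − $3 = $25.

25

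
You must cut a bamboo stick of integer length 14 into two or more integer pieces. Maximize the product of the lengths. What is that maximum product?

162

Let m[k] be the best product for length k (with at least one cut). For each first piece i, the rest contributes max(k−i, m[k−i]).
m[2] = 1×max(1,0) = 1×1 = 1
m[3] = 1×max(2,1) = 1×2 = 2
m[4] = 2×max(2,1) = 2×2 = 4
m[5] = 2×max(3,2) = 2×3 = 6
m[6] = 3×max(3,2) = 3×3 = 9
m[7] = 2×max(5,6) = 2×6 = 12
m[8] = 2×max(6,9) = 2×9 = 18
m[9] = 3×max(6,9) = 3×9 = 27
m[10] = 2×max(8,18) = 2×18 = 36
m[11] = 2×max(9,27) = 2×27 = 54
m[12] = 3×max(9,27) = 3×27 = 81
m[13] = 2×max(11,54) = 2×54 = 108
m[14] = 2×max(12,81) = 2×81 = 162
One optimal split: 3 + 3 + 3 + 3 + 2; product 3×3×3×3×2 = 162.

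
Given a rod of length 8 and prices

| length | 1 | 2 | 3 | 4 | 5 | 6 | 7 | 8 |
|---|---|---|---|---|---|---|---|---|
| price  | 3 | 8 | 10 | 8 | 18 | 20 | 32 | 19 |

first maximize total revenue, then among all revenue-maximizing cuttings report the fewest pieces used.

Build r[k] bottom-up: r[k] = max over allowed piece i of (p[i] + r[k−i]).
r[1] = 3
r[2] = max(3+3, 8+0) = 8
r[3] = max(3+8, 8+3, 10+0) = 11
r[4] = max(3+11, 8+8, 10+3, 8+0) = 16
r[5] = max(3+16, 8+11, 10+8, 8+3, 18+0) = 19
r[6] = max(3+19, 8+16, 10+11, 8+8, 18+3, 20+0) = 24
r[7] = max(3+24, 8+19, 10+16, …, 20+3, 32+0) = 32
r[8] = max(3+32, 8+24, 10+19, …, 32+3, 19+0) = 35
Maximum revenue is 35.
Now minimize piece count subject to staying optimal: for each k, pieces[k] = 1 + min over i with p[i]+r[k−i]=r[k] of pieces[k−i].
pieces[5] = 3
pieces[6] = 3
pieces[7] = 1
pieces[8] = 2

2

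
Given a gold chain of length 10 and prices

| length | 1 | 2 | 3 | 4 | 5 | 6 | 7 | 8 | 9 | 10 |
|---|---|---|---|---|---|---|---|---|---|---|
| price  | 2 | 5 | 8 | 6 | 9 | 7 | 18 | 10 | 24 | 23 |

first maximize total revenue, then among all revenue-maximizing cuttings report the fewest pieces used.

Build r[k] bottom-up: r[k] = max over allowed piece i of (p[i] + r[k−i]).
r[1] = 2
r[2] = max(2+2, 5+0) = 5
r[3] = max(2+5, 5+2, 8+0) = 8
r[4] = max(2+8, 5+5, 8+2, 6+0) = 10
r[5] = max(2+10, 5+8, 8+5, 6+2, 9+0) = 13
r[6] = max(2+13, 5+10, 8+8, 6+5, 9+2, 7+0) = 16
r[7] = max(2+16, 5+13, 8+10, …, 7+2, 18+0) = 18
r[8] = max(2+18, 5+16, 8+13, …, 18+2, 10+0) = 21
r[9] = max(2+21, 5+18, 8+16, …, 10+2, 24+0) = 24
r[10] = max(2+24, 5+21, 8+18, …, 24+2, 23+0) = 26
Maximum revenue is $26.
Now minimize piece count subject to staying optimal: for each k, pieces[k] = 1 + min over i with p[i]+r[k−i]=r[k] of pieces[k−i].
pieces[7] = 1
pieces[8] = 3
pieces[9] = 1
pieces[10] = 2

2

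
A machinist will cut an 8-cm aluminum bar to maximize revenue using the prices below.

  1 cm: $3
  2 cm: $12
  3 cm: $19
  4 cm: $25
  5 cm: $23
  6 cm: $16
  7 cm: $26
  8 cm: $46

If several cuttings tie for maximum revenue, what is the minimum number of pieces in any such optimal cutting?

Let r[k] be the best obtainable value from length k. For each k, try every first piece i and keep the best of price[i] + r[k−i].
r[1] = 3
r[2] = max(3+3, 12+0) = 12
r[3] = max(3+12, 12+3, 19+0) = 19
r[4] = max(3+19, 12+12, 19+3, 25+0) = 25
r[5] = max(3+25, 12+19, 19+12, 25+3, 23+0) = 31
r[6] = max(3+31, 12+25, 19+19, 25+12, 23+3, 16+0) = 38
r[7] = max(3+38, 12+31, 19+25, …, 16+3, 26+0) = 44
r[8] = max(3+44, 12+38, 19+31, …, 26+3, 46+0) = 50
Maximum revenue is $50.
Now minimize piece count subject to staying optimal: for each k, pieces[k] = 1 + min over i with p[i]+r[k−i]=r[k] of pieces[k−i].
pieces[5] = 2
pieces[6] = 2
pieces[7] = 2
pieces[8] = 2

2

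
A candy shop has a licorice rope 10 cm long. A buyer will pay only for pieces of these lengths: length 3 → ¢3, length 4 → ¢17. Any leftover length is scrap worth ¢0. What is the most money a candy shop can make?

Let best[k] be the best obtainable value from length k. For each k, try every first piece i and keep the best of price[i] + best[k−i].
best[1] = 0
best[2] = 0
best[3] = 3
best[4] = 17
best[5] = 17
best[6] = 17
best[7] = 20  (first piece 3, then best[4]=17)
best[8] = 34  (first piece 4, then best[4]=17)
best[9] = 34
best[10] = 34
One optimal cutting: pieces 4 + 4 with 2 cm of scrap → ¢34.

34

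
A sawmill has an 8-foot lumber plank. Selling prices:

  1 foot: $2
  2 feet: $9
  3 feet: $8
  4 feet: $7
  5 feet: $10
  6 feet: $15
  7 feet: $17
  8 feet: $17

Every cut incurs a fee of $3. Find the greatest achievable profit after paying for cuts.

Let v[k] be the best obtainable value from length k. For each k, try every first piece i and keep the best of price[i] + v[k−i] minus the 3 cut fee when i<k.
v[1] = 2
v[2] = 9
v[3] = 8  (first piece 1, then v[2]=9)
v[4] = 15  (first piece 2, then v[2]=9)
v[5] = 14  (first piece 1, then v[4]=15)
v[6] = 21  (first piece 2, then v[4]=15)
v[7] = 20  (first piece 1, then v[6]=21)
v[8] = 27  (first piece 2, then v[6]=21)
One optimal plan: pieces 2 + 2 + 2 + 2 (3 cuts) → $36 − $9 = $27.

27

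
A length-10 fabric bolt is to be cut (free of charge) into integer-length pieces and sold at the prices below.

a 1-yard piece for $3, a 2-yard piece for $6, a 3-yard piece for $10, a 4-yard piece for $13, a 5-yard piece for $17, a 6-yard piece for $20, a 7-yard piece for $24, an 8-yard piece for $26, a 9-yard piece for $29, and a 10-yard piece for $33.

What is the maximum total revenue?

34

Let R[k] be the best obtainable value from length k. For each k, try every first piece i and keep the best of price[i] + R[k−i].
R[1] = 3
R[2] = 6  (first piece 1, then R[1]=3)
R[3] = 10
R[4] = 13  (first piece 1, then R[3]=10)
R[5] = 17
R[6] = 20  (first piece 1, then R[5]=17)
R[7] = 24
R[8] = 27  (first piece 1, then R[7]=24)
R[9] = 30  (first piece 1, then R[8]=27)
R[10] = 34  (first piece 3, then R[7]=24)
One optimal cutting: 7 + 3 → $24 + $10 = $34.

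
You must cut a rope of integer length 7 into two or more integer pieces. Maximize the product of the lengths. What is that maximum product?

12

Define P[k] = max over 1≤i<k of i · max(k−i, P[k−i]); the inner max lets the remainder stay uncut if that's better.
P[2] = 1×max(1,0) = 1×1 = 1
P[3] = max(1×2, 2×1) = 2
P[4] = max(1×3, 2×2, 3×1) = 4
P[5] = max(1×4, 2×3, 3×2, 4×1) = 6
P[6] = max(1×6, 2×4, 3×3, 4×2, 5×1) = 9
P[7] = max(1×9, 2×6, 3×4, 4×3, 5×2, 6×1) = 12
One optimal split: 3 + 2 + 2; product 3×2×2 = 12.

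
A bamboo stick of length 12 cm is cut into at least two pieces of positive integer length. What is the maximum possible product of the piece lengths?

81

Fill prod[k] for k=2..12: at each k try every first piece i and multiply by the better of (k−i) uncut or prod[k−i].
prod[2] = 1×max(1,0) = 1×1 = 1
prod[3] = max(1×2, 2×1) = 2
prod[4] = max(1×3, 2×2, 3×1) = 4
prod[5] = max(1×4, 2×3, 3×2, 4×1) = 6
prod[6] = max(1×6, 2×4, 3×3, 4×2, 5×1) = 9
prod[7] = max(1×9, 2×6, 3×4, 4×3, 5×2, 6×1) = 12
prod[8] = max(1×12, 2×9, 3×6, …, 6×2, 7×1) = 18
prod[9] = max(1×18, 2×12, 3×9, …, 7×2, 8×1) = 27
prod[10] = max(1×27, 2×18, 3×12, …, 8×2, 9×1) = 36
prod[11] = max(1×36, 2×27, 3×18, …, 9×2, 10×1) = 54
prod[12] = max(1×54, 2×36, 3×27, …, 10×2, 11×1) = 81
One optimal split: 3 + 3 + 3 + 3; product 3×3×3×3 = 81.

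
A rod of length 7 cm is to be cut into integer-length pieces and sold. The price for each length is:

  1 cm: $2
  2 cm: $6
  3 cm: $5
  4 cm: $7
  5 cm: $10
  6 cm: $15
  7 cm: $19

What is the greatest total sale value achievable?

20

Build v[k] bottom-up: v[k] = max over allowed piece i of (p[i] + v[k−i]).
v[1] = 2
v[2] = max(2+2, 6+0) = 6
v[3] = max(2+6, 6+2, 5+0) = 8
v[4] = max(2+8, 6+6, 5+2, 7+0) = 12
v[5] = max(2+12, 6+8, 5+6, 7+2, 10+0) = 14
v[6] = max(2+14, 6+12, 5+8, 7+6, 10+2, 15+0) = 18
v[7] = max(2+18, 6+14, 5+12, …, 15+2, 19+0) = 20
One optimal cutting: 2 + 2 + 2 + 1 → $6 + $6 + $6 + $2 = $20.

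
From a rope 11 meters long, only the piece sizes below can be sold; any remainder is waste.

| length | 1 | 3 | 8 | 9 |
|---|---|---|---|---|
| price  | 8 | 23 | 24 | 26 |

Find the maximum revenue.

88

Consider every possible first cut. best[k] is the best of p[i]+best[k−i] over all sellable i≤k.
best[1] = 8
best[2] = 16  (first piece 1, then best[1]=8)
best[3] = max(8+16, 23+0) = 24
best[4] = max(8+24, 23+8) = 32
best[5] = max(8+32, 23+16) = 40
best[6] = max(8+40, 23+24) = 48
best[7] = max(8+48, 23+32) = 56
best[8] = max(8+56, 23+40, 24+0) = 64
best[9] = max(8+64, 23+48, 24+8, 26+0) = 72
best[10] = max(8+72, 23+56, 24+16, 26+8) = 80
best[11] = max(8+80, 23+64, 24+24, 26+16) = 88
One optimal cutting: 1 + 1 + 1 + 1 + 1 + 1 + 1 + 1 + 1 + 1 + 1 → $88.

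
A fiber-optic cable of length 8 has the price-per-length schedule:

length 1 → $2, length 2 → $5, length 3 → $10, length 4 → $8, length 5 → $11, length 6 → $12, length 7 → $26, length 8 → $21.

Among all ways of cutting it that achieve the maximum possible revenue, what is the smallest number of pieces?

Build r[k] bottom-up: r[k] = max over allowed piece i of (p[i] + r[k−i]).
r[1] = 2
r[2] = max(2+2, 5+0) = 5
r[3] = max(2+5, 5+2, 10+0) = 10
r[4] = max(2+10, 5+5, 10+2, 8+0) = 12
r[5] = max(2+12, 5+10, 10+5, 8+2, 11+0) = 15
r[6] = max(2+15, 5+12, 10+10, 8+5, 11+2, 12+0) = 20
r[7] = max(2+20, 5+15, 10+12, …, 12+2, 26+0) = 26
r[8] = max(2+26, 5+20, 10+15, …, 26+2, 21+0) = 28
Maximum revenue is $28.
Now minimize piece count subject to staying optimal: for each k, pieces[k] = 1 + min over i with p[i]+r[k−i]=r[k] of pieces[k−i].
pieces[5] = 2
pieces[6] = 2
pieces[7] = 1
pieces[8] = 2

2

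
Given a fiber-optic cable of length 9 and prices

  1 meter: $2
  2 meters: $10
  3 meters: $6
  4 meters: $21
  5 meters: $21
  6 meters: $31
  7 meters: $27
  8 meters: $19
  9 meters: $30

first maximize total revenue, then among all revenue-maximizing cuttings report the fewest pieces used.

Build r[k] bottom-up: r[k] = max over allowed piece i of (p[i] + r[k−i]).
r[1] = 2
r[2] = max(2+2, 10+0) = 10
r[3] = max(2+10, 10+2, 6+0) = 12
r[4] = max(2+12, 10+10, 6+2, 21+0) = 21
r[5] = max(2+21, 10+12, 6+10, 21+2, 21+0) = 23
r[6] = max(2+23, 10+21, 6+12, 21+10, 21+2, 31+0) = 31
r[7] = max(2+31, 10+23, 6+21, …, 31+2, 27+0) = 33
r[8] = max(2+33, 10+31, 6+23, …, 27+2, 19+0) = 42
r[9] = max(2+42, 10+33, 6+31, …, 19+2, 30+0) = 44
Maximum revenue is $44.
Now minimize piece count subject to staying optimal: for each k, pieces[k] = 1 + min over i with p[i]+r[k−i]=r[k] of pieces[k−i].
pieces[6] = 1
pieces[7] = 2
pieces[8] = 2
pieces[9] = 3

3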